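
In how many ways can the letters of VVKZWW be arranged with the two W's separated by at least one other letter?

120

Total arrangements of VVKZWW: 6!/(2!·2!) = 180.
If the two W's are adjacent, glue them into one block, leaving 5 items to arrange: (5)!/(2!) = 60 ways.
Subtracting, 180 − 60 = 120 arrangements keep the W's apart.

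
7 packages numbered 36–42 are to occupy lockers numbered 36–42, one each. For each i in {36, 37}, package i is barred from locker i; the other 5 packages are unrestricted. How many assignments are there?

3720

Let Aᵢ (for i ∈ {36, 37}) be the placements that put package i in its forbidden locker. Any j of these fix j positions, leaving (7−j)! ways to fill the rest, and there are C(2,j) ways to pick which j.
By inclusion–exclusion, the number of valid placements is Σ_{j=0}^{2} (−1)^j C(2,j)·(7−j)!.
Computing: 5040 − 1440 + 120 = 3720.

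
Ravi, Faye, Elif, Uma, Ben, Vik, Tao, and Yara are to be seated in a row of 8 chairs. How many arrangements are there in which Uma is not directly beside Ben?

There are 8! = 40320 arrangements in all. If Uma and Ben are adjacent, merging them into one block gives 2·(7)! = 10080 arrangements.
Complementary counting: 40320 − 10080 = 30240.

30240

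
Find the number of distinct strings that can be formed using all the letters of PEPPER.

60

PEPPER has 6 letters with E appearing twice and P appearing 3 times.
So there are 6! / (3!·2!) = 60 distinguishable arrangements.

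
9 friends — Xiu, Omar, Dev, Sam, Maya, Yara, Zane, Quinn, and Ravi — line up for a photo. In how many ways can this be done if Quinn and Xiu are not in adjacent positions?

282240

Of the 9! = 362880 arrangements, those with Quinn and Xiu adjacent number 2 × 8! = 80640 (treat the pair as a block with 2 internal orders).
Complementary counting: 362880 − 80640 = 282240.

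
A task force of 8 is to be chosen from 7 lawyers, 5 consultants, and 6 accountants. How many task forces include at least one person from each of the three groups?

41811

Unrestricted: C(18,8) = 43758 ways to pick any 8 of the 18.
Selections missing a whole group: no lawyers → C(11,8) = 165; no consultants → C(13,8) = 1287; no accountants → C(12,8) = 495.
Add back selections omitting two groups (i.e. drawn from a single group): C(7,8) + C(5,8) + C(6,8) = 0.
By inclusion–exclusion: 43758 − 1947 + 0 = 41811.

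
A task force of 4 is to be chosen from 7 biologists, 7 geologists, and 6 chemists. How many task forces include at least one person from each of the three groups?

2499

With no constraint there are C(20,4) = 4845 possible selections.
Subtract selections that omit an entire group: no biologists → C(13,4) = 715; no geologists → C(13,4) = 715; no chemists → C(14,4) = 1001.
Add back selections omitting two groups (i.e. drawn from a single group): C(7,4) + C(7,4) + C(6,4) = 85.
By inclusion–exclusion: 4845 − 2431 + 85 = 2499.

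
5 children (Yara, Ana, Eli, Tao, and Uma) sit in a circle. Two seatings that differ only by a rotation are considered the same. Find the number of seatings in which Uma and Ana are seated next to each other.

12

Treat {Uma, Ana} as one unit (2 internal orders) and seat the resulting 4 units around the table: (3)! circular arrangements.
So 2 × (3)! = 2 × 6 = 12.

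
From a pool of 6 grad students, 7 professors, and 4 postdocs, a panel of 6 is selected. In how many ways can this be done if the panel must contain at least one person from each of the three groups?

Total 6-person selections from all 17: C(17,6) = 12376.
Subtract selections that omit an entire group: no grad students → C(11,6) = 462; no professors → C(10,6) = 210; no postdocs → C(13,6) = 1716.
Add back selections omitting two groups (i.e. drawn from a single group): C(6,6) + C(7,6) + C(4,6) = 8.
By inclusion–exclusion: 12376 − 2388 + 8 = 9996.

9996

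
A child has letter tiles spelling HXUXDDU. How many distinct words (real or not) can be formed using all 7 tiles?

630

The 7 letters of HXUXDDU have repeats: D appearing twice, U appearing twice, and X appearing twice.
The number of distinct arrangements is 7!/(2!·2!·2!) = 5040/8 = 630.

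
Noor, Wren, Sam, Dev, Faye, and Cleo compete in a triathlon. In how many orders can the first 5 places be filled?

There are 6 choices for 1st place, 5 for 2nd, and so on down to 2 for position 5.
That gives 6 × 5 × 4 × 3 × 2 = 720.

720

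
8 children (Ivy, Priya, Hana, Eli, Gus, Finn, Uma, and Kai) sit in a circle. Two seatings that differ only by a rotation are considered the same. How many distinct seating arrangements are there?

5040

Around a circle, 8 distinct people have 8!/8 = (7)! = 5040 rotationally distinct seatings.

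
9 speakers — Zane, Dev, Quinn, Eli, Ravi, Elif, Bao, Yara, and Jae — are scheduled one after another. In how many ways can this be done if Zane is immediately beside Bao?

80640

Glue Zane and Bao into one block (2 internal orders), leaving 8 units to arrange in a row.
So the count is 2·(8)! = 80640.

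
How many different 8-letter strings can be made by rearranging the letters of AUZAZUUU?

420

AUZAZUUU has 8 letters with A appearing twice, U appearing 4 times, and Z appearing twice.
The number of distinct arrangements is 8!/(4!·2!·2!) = 40320/96 = 420.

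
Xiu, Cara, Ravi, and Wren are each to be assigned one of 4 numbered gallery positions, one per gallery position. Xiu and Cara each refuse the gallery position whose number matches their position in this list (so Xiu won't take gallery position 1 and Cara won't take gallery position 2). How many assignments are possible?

Let Aᵢ (for i ∈ {1, 2}) be the placements that put person i in their forbidden gallery position. Any j of these fix j positions, leaving (4−j)! ways to fill the rest, and there are C(2,j) ways to pick which j.
By inclusion–exclusion, the number of valid placements is Σ_{j=0}^{2} (−1)^j C(2,j)·(4−j)!.
Computing: 24 − 12 + 2 = 14.

14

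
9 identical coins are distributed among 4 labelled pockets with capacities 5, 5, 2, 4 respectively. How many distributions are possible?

By stars and bars, unrestricted non-negative solutions to x_1+…+x_4 = 9 number C(9+3,3) = 220.
Subtract solutions that violate a single cap (substitute x_i' = x_i − (cap_i+1)): x_1 ≥ 6 gives C(6,3) = 20; x_2 ≥ 6 gives C(6,3) = 20; x_3 ≥ 3 gives C(9,3) = 84; x_4 ≥ 5 gives C(7,3) = 35. Together 159.
Add back pairs where two caps are both exceeded: 0 + 1 + 0 + 1 + 0 + 4 = 6.
By inclusion–exclusion the count is 220 − 159 + 6 = 67.

67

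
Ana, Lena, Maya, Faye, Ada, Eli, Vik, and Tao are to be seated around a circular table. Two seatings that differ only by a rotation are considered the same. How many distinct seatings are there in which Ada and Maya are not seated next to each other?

All circular seatings of 8 people number (7)! = 5040.
Those with Ada next to Maya: fuse the pair into one unit and seat 7 units around a circle — 2·(6)! = 1440.
Subtracting, 5040 − 1440 = 3600.

3600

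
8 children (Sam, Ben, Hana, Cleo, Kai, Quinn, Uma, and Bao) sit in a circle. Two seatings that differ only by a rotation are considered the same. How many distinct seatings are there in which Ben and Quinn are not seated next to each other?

3600

All circular seatings of 8 people number (7)! = 5040.
Seatings with Ben beside Quinn: treat them as a block with 2 internal orders, giving 2 × (6)! = 1440.
Subtracting, 5040 − 1440 = 3600.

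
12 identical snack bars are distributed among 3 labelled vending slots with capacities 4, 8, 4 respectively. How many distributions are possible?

15

Ignoring the caps, the number of non-negative solutions to x_1+…+x_3 = 12 is C(14,2) = 91.
Subtract solutions that violate a single cap (substitute x_i' = x_i − (cap_i+1)): x_1 ≥ 5 gives C(9,2) = 36; x_2 ≥ 9 gives C(5,2) = 10; x_3 ≥ 5 gives C(9,2) = 36. Together 82.
Add back pairs where two caps are both exceeded: 0 + 6 + 0 = 6.
By inclusion–exclusion the count is 91 − 82 + 6 = 15.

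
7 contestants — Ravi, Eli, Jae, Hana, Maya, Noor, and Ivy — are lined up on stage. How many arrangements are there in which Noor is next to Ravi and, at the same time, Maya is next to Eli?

480

Treat {Noor,Ravi} as one block (2 orders) and {Maya,Eli} as another (2 orders).
That leaves 5 units to arrange: 2 × 2 × 5! = 4 × 120 = 480.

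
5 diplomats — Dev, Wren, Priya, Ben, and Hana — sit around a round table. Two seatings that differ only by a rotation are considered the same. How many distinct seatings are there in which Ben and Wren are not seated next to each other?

All circular seatings of 5 people number (4)! = 24.
Those with Ben next to Wren: fuse the pair into one unit and seat 4 units around a circle — 2·(3)! = 12.
Subtracting, 24 − 12 = 12.

12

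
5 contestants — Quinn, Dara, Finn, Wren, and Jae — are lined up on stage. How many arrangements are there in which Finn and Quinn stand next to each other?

48

Treat {Finn, Quinn} as a single unit. There are 4 units to order, and the pair itself can be ordered 2 ways.
That gives 2 × 4! = 2 × 24 = 48.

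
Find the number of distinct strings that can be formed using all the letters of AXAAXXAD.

280

The 8 letters of AXAAXXAD have repeats: A appearing 4 times and X appearing 3 times.
So there are 8! / (4!·3!) = 280 distinguishable arrangements.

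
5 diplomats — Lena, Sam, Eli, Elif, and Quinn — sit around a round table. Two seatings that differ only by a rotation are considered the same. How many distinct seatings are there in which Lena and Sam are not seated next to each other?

All circular seatings of 5 people number (4)! = 24.
Those with Lena next to Sam: fuse the pair into one unit and seat 4 units around a circle — 2·(3)! = 12.
Subtracting, 24 − 12 = 12.

12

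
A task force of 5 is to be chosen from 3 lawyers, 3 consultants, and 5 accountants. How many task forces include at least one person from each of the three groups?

With no constraint there are C(11,5) = 462 possible selections.
Subtract selections that omit an entire group: no lawyers → C(8,5) = 56; no consultants → C(8,5) = 56; no accountants → C(6,5) = 6.
Add back selections omitting two groups (i.e. drawn from a single group): C(3,5) + C(3,5) + C(5,5) = 1.
By inclusion–exclusion: 462 − 118 + 1 = 345.

345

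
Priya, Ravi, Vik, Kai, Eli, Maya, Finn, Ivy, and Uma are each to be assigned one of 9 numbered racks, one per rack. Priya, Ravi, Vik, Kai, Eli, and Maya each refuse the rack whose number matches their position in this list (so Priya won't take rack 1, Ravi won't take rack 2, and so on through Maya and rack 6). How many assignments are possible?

183822

Let Aᵢ (for 1 ≤ i ≤ 6) be the placements that put person i in their forbidden rack. Any j of these fix j positions, leaving (9−j)! ways to fill the rest, and there are C(6,j) ways to pick which j.
By inclusion–exclusion, the number of valid placements is Σ_{j=0}^{6} (−1)^j C(6,j)·(9−j)!.
Computing: 362880 − 241920 + 75600 − 14400 + 1800 − 144 + 6 = 183822.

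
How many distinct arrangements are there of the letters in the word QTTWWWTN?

Letter multiplicities in QTTWWWTN: N×1, Q×1, T×3, W×3.
So there are 8! / (3!·3!) = 1120 distinguishable arrangements.

1120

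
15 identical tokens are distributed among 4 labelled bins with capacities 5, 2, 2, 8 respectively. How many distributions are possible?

10

Without the upper bounds there are C(18,3) = 816 ways to split 15 among 4 bins.
Subtract solutions that violate a single cap (substitute x_i' = x_i − (cap_i+1)): x_1 ≥ 6 gives C(12,3) = 220; x_2 ≥ 3 gives C(15,3) = 455; x_3 ≥ 3 gives C(15,3) = 455; x_4 ≥ 9 gives C(9,3) = 84. Together 1214.
Add back pairs where two caps are both exceeded: 84 + 84 + 1 + 220 + 20 + 20 = 429.
Subtract triples: 20 + 0 + 0 + 1 = 21.
By inclusion–exclusion the count is 816 − 1214 + 429 − 21 = 10.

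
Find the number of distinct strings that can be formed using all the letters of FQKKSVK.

Letter multiplicities in FQKKSVK: F×1, K×3, Q×1, S×1, V×1.
So there are 7! / (3!) = 840 distinguishable arrangements.

840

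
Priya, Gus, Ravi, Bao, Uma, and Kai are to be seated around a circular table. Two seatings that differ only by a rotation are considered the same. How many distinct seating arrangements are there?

120

Seat Priya anywhere (absorbing the rotational symmetry), then permute the other 5: (5)! = 120.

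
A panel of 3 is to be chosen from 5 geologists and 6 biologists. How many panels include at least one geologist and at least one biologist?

Total 3-person selections from all 11: C(11,3) = 165.
Subtract selections that omit an entire group: no geologists → C(6,3) = 20; no biologists → C(5,3) = 10.
Both groups omitted at once is impossible, so 165 − 30 = 135.

135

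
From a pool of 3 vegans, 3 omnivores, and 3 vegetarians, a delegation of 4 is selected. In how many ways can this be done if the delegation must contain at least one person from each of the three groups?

With no constraint there are C(9,4) = 126 possible selections.
Selections missing a whole group: no vegans → C(6,4) = 15; no omnivores → C(6,4) = 15; no vegetarians → C(6,4) = 15.
Add back selections omitting two groups (i.e. drawn from a single group): C(3,4) + C(3,4) + C(3,4) = 0.
By inclusion–exclusion: 126 − 45 + 0 = 81.

81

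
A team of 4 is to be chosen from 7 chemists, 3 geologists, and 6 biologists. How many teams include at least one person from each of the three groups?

819

Total 4-person selections from all 16: C(16,4) = 1820.
Selections missing a whole group: no chemists → C(9,4) = 126; no geologists → C(13,4) = 715; no biologists → C(10,4) = 210.
Add back selections omitting two groups (i.e. drawn from a single group): C(7,4) + C(3,4) + C(6,4) = 50.
By inclusion–exclusion: 1820 − 1051 + 50 = 819.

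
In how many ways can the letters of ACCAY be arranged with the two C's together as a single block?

12

Treat the 2 copies of C as a single block. The multiset to arrange is then {CC, A, A, Y}, 4 items in all.
That gives (4)!/(2!) = 12 arrangements.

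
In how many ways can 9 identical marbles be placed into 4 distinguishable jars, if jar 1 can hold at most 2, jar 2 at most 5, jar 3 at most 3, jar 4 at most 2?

18

Without the upper bounds there are C(12,3) = 220 ways to split 9 among 4 jars.
Subtract solutions that violate a single cap (substitute x_i' = x_i − (cap_i+1)): x_1 ≥ 3 gives C(9,3) = 84; x_2 ≥ 6 gives C(6,3) = 20; x_3 ≥ 4 gives C(8,3) = 56; x_4 ≥ 3 gives C(9,3) = 84. Together 244.
Add back pairs where two caps are both exceeded: 1 + 10 + 20 + 0 + 1 + 10 = 42.
By inclusion–exclusion the count is 220 − 244 + 42 = 18.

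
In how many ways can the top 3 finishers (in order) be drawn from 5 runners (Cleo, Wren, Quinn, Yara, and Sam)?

This is an ordered selection of 3 from 5: P(5,3).
That gives 5 × 4 × 3 = 60.

60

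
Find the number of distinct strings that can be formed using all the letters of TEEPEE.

30

TEEPEE has 6 letters with E appearing 4 times.
The number of distinct arrangements is 6!/(4!) = 720/24 = 30.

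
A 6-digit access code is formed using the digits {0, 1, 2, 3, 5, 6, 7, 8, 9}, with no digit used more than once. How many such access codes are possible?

60480

This is a permutation of 6 out of 9: P(9,6) = 9!/3!.
That product is 9 × 8 × 7 × 6 × 5 × 4 = 60480.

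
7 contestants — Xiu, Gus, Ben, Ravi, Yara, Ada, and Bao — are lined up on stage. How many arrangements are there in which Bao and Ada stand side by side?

Treat {Bao, Ada} as a single unit. There are 6 units to order, and the pair itself can be ordered 2 ways.
So the count is 2·(6)! = 1440.

1440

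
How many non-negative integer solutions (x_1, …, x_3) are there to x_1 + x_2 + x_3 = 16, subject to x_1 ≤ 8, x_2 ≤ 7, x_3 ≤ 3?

Ignoring the caps, the number of non-negative solutions to x_1+…+x_3 = 16 is C(18,2) = 153.
Subtract solutions that violate a single cap (substitute x_i' = x_i − (cap_i+1)): x_1 ≥ 9 gives C(9,2) = 36; x_2 ≥ 8 gives C(10,2) = 45; x_3 ≥ 4 gives C(14,2) = 91. Together 172.
Add back pairs where two caps are both exceeded: 0 + 10 + 15 = 25.
By inclusion–exclusion the count is 153 − 172 + 25 = 6.

6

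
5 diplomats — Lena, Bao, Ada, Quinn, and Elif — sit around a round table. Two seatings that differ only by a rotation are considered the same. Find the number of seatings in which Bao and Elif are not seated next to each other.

12

Without the restriction there are (4)! = 24 seatings.
Those with Bao next to Elif: fuse the pair into one unit and seat 4 units around a circle — 2·(3)! = 12.
Subtracting, 24 − 12 = 12.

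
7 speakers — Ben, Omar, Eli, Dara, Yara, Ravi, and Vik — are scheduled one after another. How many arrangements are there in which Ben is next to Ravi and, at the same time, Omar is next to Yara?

480

Treat {Ben,Ravi} as one block (2 orders) and {Omar,Yara} as another (2 orders).
That leaves 5 units to arrange: 2 × 2 × 5! = 4 × 120 = 480.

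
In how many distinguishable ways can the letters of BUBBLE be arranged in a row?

120

BUBBLE has 6 letters with B appearing 3 times.
The number of distinct arrangements is 6!/(3!) = 720/6 = 120.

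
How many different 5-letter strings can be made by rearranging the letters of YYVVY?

Letter multiplicities in YYVVY: V×2, Y×3.
The number of distinct arrangements is 5!/(3!·2!) = 120/12 = 10.

10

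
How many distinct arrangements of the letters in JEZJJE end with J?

With the last slot taken by J, it remains to arrange the other 5 letters (EZJJE).
Those 5 letters have E appearing twice and J appearing twice, giving (5)!/(2!·2!) = 30.

30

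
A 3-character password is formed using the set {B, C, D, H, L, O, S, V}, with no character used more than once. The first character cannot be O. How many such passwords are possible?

294

The first character has 8−1 = 7 choices (anything except O).
The remaining 2 characters are filled from the other 7 symbols without repetition: 7 × 6 = 42.
Total: 7 × 42 = 294.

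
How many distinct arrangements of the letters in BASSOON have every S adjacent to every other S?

360

Treat the 2 copies of S as a single block. The multiset to arrange is then {SS, A, B, N, O, O}, 6 items in all.
That gives (6)!/(2!) = 360 arrangements.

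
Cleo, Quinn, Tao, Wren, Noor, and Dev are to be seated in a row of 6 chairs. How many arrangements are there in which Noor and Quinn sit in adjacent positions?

240

Glue Noor and Quinn into one block (2 internal orders), leaving 5 units to arrange in a row.
That gives 2 × 5! = 2 × 120 = 240.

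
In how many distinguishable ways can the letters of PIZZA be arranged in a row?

The 5 letters of PIZZA have repeats: Z appearing twice.
Dividing 5! = 120 by 2! = 2 for the repeated letters gives 60.

60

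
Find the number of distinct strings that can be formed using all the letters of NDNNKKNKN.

Letter multiplicities in NDNNKKNKN: D×1, K×3, N×5.
The number of distinct arrangements is 9!/(5!·3!) = 362880/720 = 504.

504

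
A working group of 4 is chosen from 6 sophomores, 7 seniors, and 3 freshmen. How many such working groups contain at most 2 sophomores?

Split by how many sophomores are chosen (0 through 2).
Sum: C(6,0)·C(10,4) + C(6,1)·C(10,3) + C(6,2)·C(10,2) = 210 + 720 + 675 = 1605.

1605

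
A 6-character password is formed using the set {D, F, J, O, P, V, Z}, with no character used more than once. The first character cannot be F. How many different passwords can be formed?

The first character has 7−1 = 6 choices (anything except F).
The remaining 5 characters are filled from the other 6 symbols without repetition: 6 × 5 × 4 × 3 × 2 = 720.
Total: 6 × 720 = 4320.

4320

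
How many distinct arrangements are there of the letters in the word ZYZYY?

Letter multiplicities in ZYZYY: Y×3, Z×2.
So there are 5! / (3!·2!) = 10 distinguishable arrangements.

10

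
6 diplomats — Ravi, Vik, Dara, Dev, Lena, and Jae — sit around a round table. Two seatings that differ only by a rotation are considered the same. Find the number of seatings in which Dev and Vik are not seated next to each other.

All circular seatings of 6 people number (5)! = 120.
Those with Dev next to Vik: fuse the pair into one unit and seat 5 units around a circle — 2·(4)! = 48.
Subtracting, 120 − 48 = 72.

72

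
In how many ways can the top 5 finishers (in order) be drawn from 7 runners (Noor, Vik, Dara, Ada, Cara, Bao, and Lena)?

There are 7 choices for 1st place, 6 for 2nd, and so on down to 3 for position 5.
That gives 7 × 6 × 5 × 4 × 3 = 2520.

2520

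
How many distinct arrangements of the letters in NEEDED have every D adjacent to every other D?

Treat the 2 copies of D as a single block. The multiset to arrange is then {DD, E, E, E, N}, 5 items in all.
That gives (5)!/(3!) = 20 arrangements.

20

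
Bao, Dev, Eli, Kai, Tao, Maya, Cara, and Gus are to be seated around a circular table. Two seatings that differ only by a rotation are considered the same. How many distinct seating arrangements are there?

Fix one person's seat to break rotational symmetry; the remaining 7 people can be arranged in (7)! = 5040 ways.

5040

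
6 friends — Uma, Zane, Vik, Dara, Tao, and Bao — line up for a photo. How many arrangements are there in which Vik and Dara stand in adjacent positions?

240

Glue Vik and Dara into one block (2 internal orders), leaving 5 units to arrange in a row.
That gives 2 × 5! = 2 × 120 = 240.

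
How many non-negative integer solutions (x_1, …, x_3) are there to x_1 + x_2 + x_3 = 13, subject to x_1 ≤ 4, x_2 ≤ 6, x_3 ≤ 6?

Ignoring the caps, the number of non-negative solutions to x_1+…+x_3 = 13 is C(15,2) = 105.
Subtract solutions that violate a single cap (substitute x_i' = x_i − (cap_i+1)): x_1 ≥ 5 gives C(10,2) = 45; x_2 ≥ 7 gives C(8,2) = 28; x_3 ≥ 7 gives C(8,2) = 28. Together 101.
Add back pairs where two caps are both exceeded: 3 + 3 + 0 = 6.
By inclusion–exclusion the count is 105 − 101 + 6 = 10.

10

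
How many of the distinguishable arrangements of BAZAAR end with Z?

20

Fix Z in the last position and arrange the remaining 5 letters.
Those 5 letters have A appearing 3 times, giving (5)!/(3!) = 20.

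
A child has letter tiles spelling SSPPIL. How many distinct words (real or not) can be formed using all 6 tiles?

Letter multiplicities in SSPPIL: I×1, L×1, P×2, S×2.
So there are 6! / (2!·2!) = 180 distinguishable arrangements.

180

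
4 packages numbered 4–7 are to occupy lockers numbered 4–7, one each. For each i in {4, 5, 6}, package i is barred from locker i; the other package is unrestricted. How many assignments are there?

11

Let Aᵢ (for i ∈ {4, 5, 6}) be the placements that put package i in its forbidden locker. Any j of these fix j positions, leaving (4−j)! ways to fill the rest, and there are C(3,j) ways to pick which j.
By inclusion–exclusion, the number of valid placements is Σ_{j=0}^{3} (−1)^j C(3,j)·(4−j)!.
Computing: 24 − 18 + 6 − 1 = 11.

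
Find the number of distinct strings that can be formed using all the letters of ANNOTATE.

5040

The 8 letters of ANNOTATE have repeats: A appearing twice, N appearing twice, and T appearing twice.
So there are 8! / (2!·2!·2!) = 5040 distinguishable arrangements.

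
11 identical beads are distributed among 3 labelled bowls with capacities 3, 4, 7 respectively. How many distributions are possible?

Ignoring the caps, the number of non-negative solutions to x_1+…+x_3 = 11 is C(13,2) = 78.
Subtract solutions that violate a single cap (substitute x_i' = x_i − (cap_i+1)): x_1 ≥ 4 gives C(9,2) = 36; x_2 ≥ 5 gives C(8,2) = 28; x_3 ≥ 8 gives C(5,2) = 10. Together 74.
Add back pairs where two caps are both exceeded: 6 + 0 + 0 = 6.
By inclusion–exclusion the count is 78 − 74 + 6 = 10.

10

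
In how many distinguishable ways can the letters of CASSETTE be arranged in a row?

5040

The 8 letters of CASSETTE have repeats: E appearing twice, S appearing twice, and T appearing twice.
The number of distinct arrangements is 8!/(2!·2!·2!) = 40320/8 = 5040.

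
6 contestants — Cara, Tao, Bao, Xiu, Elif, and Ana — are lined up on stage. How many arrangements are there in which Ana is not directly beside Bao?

Of the 6! = 720 arrangements, those with Ana and Bao adjacent number 2 × 5! = 240 (treat the pair as a block with 2 internal orders).
So 720 − 240 = 480 arrangements keep them apart.

480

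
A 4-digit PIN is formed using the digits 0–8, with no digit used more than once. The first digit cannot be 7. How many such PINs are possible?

2688

The first digit has 9−1 = 8 choices (anything except 7).
The remaining 3 digits are filled from the other 8 symbols without repetition: 8 × 7 × 6 = 336.
Total: 8 × 336 = 2688.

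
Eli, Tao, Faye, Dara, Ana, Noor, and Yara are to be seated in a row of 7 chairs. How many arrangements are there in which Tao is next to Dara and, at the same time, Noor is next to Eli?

480

Treat {Tao,Dara} as one block (2 orders) and {Noor,Eli} as another (2 orders).
That leaves 5 units to arrange: 2 × 2 × 5! = 4 × 120 = 480.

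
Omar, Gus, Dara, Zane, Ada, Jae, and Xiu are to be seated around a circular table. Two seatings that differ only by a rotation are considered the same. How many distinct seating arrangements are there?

720

Fix one person's seat to break rotational symmetry; the remaining 6 people can be arranged in (6)! = 720 ways.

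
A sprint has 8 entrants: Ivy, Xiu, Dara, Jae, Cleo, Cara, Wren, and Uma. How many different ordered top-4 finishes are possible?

1680

This is an ordered selection of 4 from 8: P(8,4).
That gives 8 × 7 × 6 × 5 = 1680.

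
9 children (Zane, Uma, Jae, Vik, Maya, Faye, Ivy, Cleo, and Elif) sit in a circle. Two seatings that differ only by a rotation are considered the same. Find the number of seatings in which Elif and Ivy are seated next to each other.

Glue Elif and Ivy into a block (2 internal orders). Seating 8 units around a circle gives (7)! arrangements.
So 2 × (7)! = 2 × 5040 = 10080.

10080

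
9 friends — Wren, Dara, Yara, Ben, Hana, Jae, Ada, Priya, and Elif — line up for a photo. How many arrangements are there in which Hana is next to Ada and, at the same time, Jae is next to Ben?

20160

Treat {Hana,Ada} as one block (2 orders) and {Jae,Ben} as another (2 orders).
That leaves 7 units to arrange: 2 × 2 × 7! = 4 × 5040 = 20160.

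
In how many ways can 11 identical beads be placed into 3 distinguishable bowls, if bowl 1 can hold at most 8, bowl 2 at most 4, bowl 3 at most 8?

By stars and bars, unrestricted non-negative solutions to x_1+…+x_3 = 11 number C(11+2,2) = 78.
Subtract solutions that violate a single cap (substitute x_i' = x_i − (cap_i+1)): x_1 ≥ 9 gives C(4,2) = 6; x_2 ≥ 5 gives C(8,2) = 28; x_3 ≥ 9 gives C(4,2) = 6. Together 40.
No two caps can be exceeded simultaneously, so the pair terms are all 0.
By inclusion–exclusion the count is 78 − 40 + 0 = 38.

38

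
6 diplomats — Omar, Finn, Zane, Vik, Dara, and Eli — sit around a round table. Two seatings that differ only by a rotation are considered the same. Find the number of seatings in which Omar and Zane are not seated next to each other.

Without the restriction there are (5)! = 120 seatings.
Those with Omar next to Zane: fuse the pair into one unit and seat 5 units around a circle — 2·(4)! = 48.
Subtracting, 120 − 48 = 72.

72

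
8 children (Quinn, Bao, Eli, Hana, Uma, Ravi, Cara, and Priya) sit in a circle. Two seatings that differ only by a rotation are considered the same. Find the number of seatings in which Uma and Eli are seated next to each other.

Glue Uma and Eli into a block (2 internal orders). Seating 7 units around a circle gives (6)! arrangements.
So 2 × (6)! = 2 × 720 = 1440.

1440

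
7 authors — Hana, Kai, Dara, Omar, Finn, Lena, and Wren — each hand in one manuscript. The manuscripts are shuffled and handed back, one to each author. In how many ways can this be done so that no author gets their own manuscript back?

This is the derangement count D_7: permutations of 7 items with no fixed point.
By inclusion–exclusion this is Σ_{j=0}^{7} (−1)^j C(7,j)·(7−j)!.
Computing: 5040 − 5040 + 2520 − 840 + 210 − 42 + 7 − 1 = 1854.

1854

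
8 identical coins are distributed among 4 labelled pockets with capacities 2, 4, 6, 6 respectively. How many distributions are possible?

82

Without the upper bounds there are C(11,3) = 165 ways to split 8 among 4 pockets.
Subtract solutions that violate a single cap (substitute x_i' = x_i − (cap_i+1)): x_1 ≥ 3 gives C(8,3) = 56; x_2 ≥ 5 gives C(6,3) = 20; x_3 ≥ 7 gives C(4,3) = 4; x_4 ≥ 7 gives C(4,3) = 4. Together 84.
Add back pairs where two caps are both exceeded: 1 + 0 + 0 + 0 + 0 + 0 = 1.
By inclusion–exclusion the count is 165 − 84 + 1 = 82.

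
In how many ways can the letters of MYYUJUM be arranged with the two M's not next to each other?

Total arrangements of MYYUJUM: 7!/(2!·2!·2!) = 630.
If the two M's are adjacent, glue them into one block, leaving 6 items to arrange: (6)!/(2!·2!) = 180 ways.
Hence 630 − 180 = 450.

450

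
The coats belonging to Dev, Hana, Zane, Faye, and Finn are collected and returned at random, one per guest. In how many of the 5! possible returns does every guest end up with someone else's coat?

44

This is the derangement count D_5: permutations of 5 items with no fixed point.
By inclusion–exclusion this is Σ_{j=0}^{5} (−1)^j C(5,j)·(5−j)!.
Computing: 120 − 120 + 60 − 20 + 5 − 1 = 44.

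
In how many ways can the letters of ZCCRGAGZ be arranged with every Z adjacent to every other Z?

1260

Treat the 2 copies of Z as a single block. The multiset to arrange is then {ZZ, A, C, C, G, G, R}, 7 items in all.
That gives (7)!/(2!·2!) = 1260 arrangements.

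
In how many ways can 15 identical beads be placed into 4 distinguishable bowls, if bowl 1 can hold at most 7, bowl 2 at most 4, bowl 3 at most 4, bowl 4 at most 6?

76

By stars and bars, unrestricted non-negative solutions to x_1+…+x_4 = 15 number C(15+3,3) = 816.
Subtract solutions that violate a single cap (substitute x_i' = x_i − (cap_i+1)): x_1 ≥ 8 gives C(10,3) = 120; x_2 ≥ 5 gives C(13,3) = 286; x_3 ≥ 5 gives C(13,3) = 286; x_4 ≥ 7 gives C(11,3) = 165. Together 857.
Add back pairs where two caps are both exceeded: 10 + 10 + 1 + 56 + 20 + 20 = 117.
By inclusion–exclusion the count is 816 − 857 + 117 = 76.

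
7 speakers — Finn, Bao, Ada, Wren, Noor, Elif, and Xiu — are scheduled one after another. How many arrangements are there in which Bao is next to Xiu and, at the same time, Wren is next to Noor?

480

Treat {Bao,Xiu} as one block (2 orders) and {Wren,Noor} as another (2 orders).
That leaves 5 units to arrange: 2 × 2 × 5! = 4 × 120 = 480.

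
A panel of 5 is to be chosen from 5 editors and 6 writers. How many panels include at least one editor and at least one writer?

455

Total 5-person selections from all 11: C(11,5) = 462.
Selections missing a whole group: no editors → C(6,5) = 6; no writers → C(5,5) = 1.
Both groups omitted at once is impossible, so 462 − 7 = 455.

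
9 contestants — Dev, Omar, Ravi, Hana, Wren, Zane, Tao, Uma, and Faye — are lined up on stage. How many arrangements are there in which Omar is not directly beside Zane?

Of the 9! = 362880 arrangements, those with Omar and Zane adjacent number 2 × 8! = 80640 (treat the pair as a block with 2 internal orders).
Complementary counting: 362880 − 80640 = 282240.

282240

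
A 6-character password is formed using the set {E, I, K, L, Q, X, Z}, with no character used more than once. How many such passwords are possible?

With no repetition, fill the 6 characters in order: 7 choices, then 6, down to 2.
That product is 7 × 6 × 5 × 4 × 3 × 2 = 5040.

5040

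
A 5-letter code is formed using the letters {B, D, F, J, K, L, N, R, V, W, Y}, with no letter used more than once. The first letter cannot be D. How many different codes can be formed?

50400

The first letter has 11−1 = 10 choices (anything except D).
The remaining 4 letters are filled from the other 10 symbols without repetition: 10 × 9 × 8 × 7 = 5040.
Total: 10 × 5040 = 50400.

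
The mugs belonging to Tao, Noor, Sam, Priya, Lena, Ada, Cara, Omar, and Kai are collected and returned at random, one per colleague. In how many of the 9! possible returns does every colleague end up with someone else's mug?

Let Aᵢ be the assignments in which colleague i gets their own mug. We want the size of the complement of A₁∪…∪A_9.
By inclusion–exclusion this is Σ_{j=0}^{9} (−1)^j C(9,j)·(9−j)!.
Computing: 362880 − 362880 + 181440 − 60480 + 15120 − 3024 + 504 − 72 + 9 − 1 = 133496.

133496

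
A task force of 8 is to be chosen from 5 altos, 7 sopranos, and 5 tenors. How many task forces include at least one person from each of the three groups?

With no constraint there are C(17,8) = 24310 possible selections.
Subtract selections that omit an entire group: no altos → C(12,8) = 495; no sopranos → C(10,8) = 45; no tenors → C(12,8) = 495.
Add back selections omitting two groups (i.e. drawn from a single group): C(5,8) + C(7,8) + C(5,8) = 0.
By inclusion–exclusion: 24310 − 1035 + 0 = 23275.

23275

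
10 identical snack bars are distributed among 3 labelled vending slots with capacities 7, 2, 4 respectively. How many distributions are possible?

Without the upper bounds there are C(12,2) = 66 ways to split 10 among 3 vending slots.
Subtract solutions that violate a single cap (substitute x_i' = x_i − (cap_i+1)): x_1 ≥ 8 gives C(4,2) = 6; x_2 ≥ 3 gives C(9,2) = 36; x_3 ≥ 5 gives C(7,2) = 21. Together 63.
Add back pairs where two caps are both exceeded: 0 + 0 + 6 = 6.
By inclusion–exclusion the count is 66 − 63 + 6 = 9.

9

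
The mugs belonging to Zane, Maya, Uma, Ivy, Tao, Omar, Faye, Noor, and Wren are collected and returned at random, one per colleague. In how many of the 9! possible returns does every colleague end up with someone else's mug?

133496

This is the derangement count D_9: permutations of 9 items with no fixed point.
By inclusion–exclusion this is Σ_{j=0}^{9} (−1)^j C(9,j)·(9−j)!.
Computing: 362880 − 362880 + 181440 − 60480 + 15120 − 3024 + 504 − 72 + 9 − 1 = 133496.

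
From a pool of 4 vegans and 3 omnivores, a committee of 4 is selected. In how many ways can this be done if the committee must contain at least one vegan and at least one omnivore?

With no constraint there are C(7,4) = 35 possible selections.
Subtract selections that omit an entire group: no vegans → C(3,4) = 0; no omnivores → C(4,4) = 1.
Both groups omitted at once is impossible, so 35 − 1 = 34.

34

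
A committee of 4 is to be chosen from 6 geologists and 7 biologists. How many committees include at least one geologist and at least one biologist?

With no constraint there are C(13,4) = 715 possible selections.
Subtract selections that omit an entire group: no geologists → C(7,4) = 35; no biologists → C(6,4) = 15.
Both groups omitted at once is impossible, so 715 − 50 = 665.

665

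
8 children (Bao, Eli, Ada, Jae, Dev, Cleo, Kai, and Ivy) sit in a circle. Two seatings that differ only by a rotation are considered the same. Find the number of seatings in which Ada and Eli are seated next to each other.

Treat {Ada, Eli} as one unit (2 internal orders) and seat the resulting 7 units around the table: (6)! circular arrangements.
So 2 × (6)! = 2 × 720 = 1440.

1440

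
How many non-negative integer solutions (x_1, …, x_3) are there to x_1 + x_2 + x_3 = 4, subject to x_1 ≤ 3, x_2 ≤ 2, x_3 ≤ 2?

Ignoring the caps, the number of non-negative solutions to x_1+…+x_3 = 4 is C(6,2) = 15.
Subtract solutions that violate a single cap (substitute x_i' = x_i − (cap_i+1)): x_1 ≥ 4 gives C(2,2) = 1; x_2 ≥ 3 gives C(3,2) = 3; x_3 ≥ 3 gives C(3,2) = 3. Together 7.
No two caps can be exceeded simultaneously, so the pair terms are all 0.
By inclusion–exclusion the count is 15 − 7 + 0 = 8.

8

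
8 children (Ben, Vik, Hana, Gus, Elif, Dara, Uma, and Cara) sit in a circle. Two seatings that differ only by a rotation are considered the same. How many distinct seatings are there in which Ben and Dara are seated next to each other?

Glue Ben and Dara into a block (2 internal orders). Seating 7 units around a circle gives (6)! arrangements.
So 2 × (6)! = 2 × 720 = 1440.

1440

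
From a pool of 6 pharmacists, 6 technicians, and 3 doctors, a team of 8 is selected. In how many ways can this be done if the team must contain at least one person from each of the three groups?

5922

Total 8-person selections from all 15: C(15,8) = 6435.
Selections missing a whole group: no pharmacists → C(9,8) = 9; no technicians → C(9,8) = 9; no doctors → C(12,8) = 495.
Add back selections omitting two groups (i.e. drawn from a single group): C(6,8) + C(6,8) + C(3,8) = 0.
By inclusion–exclusion: 6435 − 513 + 0 = 5922.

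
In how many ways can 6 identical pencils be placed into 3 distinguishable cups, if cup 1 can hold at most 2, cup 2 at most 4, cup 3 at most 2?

Ignoring the caps, the number of non-negative solutions to x_1+…+x_3 = 6 is C(8,2) = 28.
Subtract solutions that violate a single cap (substitute x_i' = x_i − (cap_i+1)): x_1 ≥ 3 gives C(5,2) = 10; x_2 ≥ 5 gives C(3,2) = 3; x_3 ≥ 3 gives C(5,2) = 10. Together 23.
Add back pairs where two caps are both exceeded: 0 + 1 + 0 = 1.
By inclusion–exclusion the count is 28 − 23 + 1 = 6.

6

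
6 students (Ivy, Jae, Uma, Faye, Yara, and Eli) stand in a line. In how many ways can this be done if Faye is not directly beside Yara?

480

Of the 6! = 720 arrangements, those with Faye and Yara adjacent number 2 × 5! = 240 (treat the pair as a block with 2 internal orders).
Complementary counting: 720 − 240 = 480.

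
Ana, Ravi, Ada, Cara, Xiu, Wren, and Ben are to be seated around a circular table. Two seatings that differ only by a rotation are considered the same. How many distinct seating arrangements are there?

720

Around a circle, 7 distinct people have 7!/7 = (6)! = 720 rotationally distinct seatings.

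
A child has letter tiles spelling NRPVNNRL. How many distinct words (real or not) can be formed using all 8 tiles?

3360

Letter multiplicities in NRPVNNRL: L×1, N×3, P×1, R×2, V×1.
So there are 8! / (3!·2!) = 3360 distinguishable arrangements.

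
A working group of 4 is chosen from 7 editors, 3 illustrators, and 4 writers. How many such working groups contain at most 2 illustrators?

990

Split by how many illustrators are chosen (0 through 2).
Sum: C(3,0)·C(11,4) + C(3,1)·C(11,3) + C(3,2)·C(11,2) = 330 + 495 + 165 = 990.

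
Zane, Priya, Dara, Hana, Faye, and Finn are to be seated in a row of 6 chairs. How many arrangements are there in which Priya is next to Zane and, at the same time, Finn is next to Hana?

96

Treat {Priya,Zane} as one block (2 orders) and {Finn,Hana} as another (2 orders).
That leaves 4 units to arrange: 2 × 2 × 4! = 4 × 24 = 96.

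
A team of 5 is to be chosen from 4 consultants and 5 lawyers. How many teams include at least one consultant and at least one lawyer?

Total 5-person selections from all 9: C(9,5) = 126.
Subtract selections that omit an entire group: no consultants → C(5,5) = 1; no lawyers → C(4,5) = 0.
Both groups omitted at once is impossible, so 126 − 1 = 125.

125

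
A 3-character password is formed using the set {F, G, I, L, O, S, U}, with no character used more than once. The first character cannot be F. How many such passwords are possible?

180

The first character has 7−1 = 6 choices (anything except F).
The remaining 2 characters are filled from the other 6 symbols without repetition: 6 × 5 = 30.
Total: 6 × 30 = 180.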